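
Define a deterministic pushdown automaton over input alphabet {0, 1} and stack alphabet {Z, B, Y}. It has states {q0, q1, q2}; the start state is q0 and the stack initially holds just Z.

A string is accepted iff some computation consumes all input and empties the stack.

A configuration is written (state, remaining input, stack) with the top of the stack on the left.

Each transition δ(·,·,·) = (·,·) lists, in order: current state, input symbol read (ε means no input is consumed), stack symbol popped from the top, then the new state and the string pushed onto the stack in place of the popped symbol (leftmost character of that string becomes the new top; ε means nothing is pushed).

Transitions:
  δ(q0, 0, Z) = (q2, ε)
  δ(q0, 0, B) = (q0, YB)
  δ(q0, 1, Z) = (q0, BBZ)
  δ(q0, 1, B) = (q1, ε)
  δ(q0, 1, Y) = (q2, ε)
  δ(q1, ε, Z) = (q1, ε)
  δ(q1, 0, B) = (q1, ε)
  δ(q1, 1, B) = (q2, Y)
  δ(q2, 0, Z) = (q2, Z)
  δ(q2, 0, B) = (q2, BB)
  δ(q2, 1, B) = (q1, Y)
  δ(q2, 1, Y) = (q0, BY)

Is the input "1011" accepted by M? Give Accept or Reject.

Reject

(q0, 1011, Z)
  read 1, top Z: go to q0, push BBZ → (q0, 011, BBZ)
  read 0, top B: go to q0, push YB → (q0, 11, YBBZ)
  read 1, top Y: go to q2, push ε → (q2, 1, BBZ)
  read 1, top B: go to q1, push Y → (q1, ε, YBZ)
All input consumed; stack is YBZ, not empty, and no further ε-move applies.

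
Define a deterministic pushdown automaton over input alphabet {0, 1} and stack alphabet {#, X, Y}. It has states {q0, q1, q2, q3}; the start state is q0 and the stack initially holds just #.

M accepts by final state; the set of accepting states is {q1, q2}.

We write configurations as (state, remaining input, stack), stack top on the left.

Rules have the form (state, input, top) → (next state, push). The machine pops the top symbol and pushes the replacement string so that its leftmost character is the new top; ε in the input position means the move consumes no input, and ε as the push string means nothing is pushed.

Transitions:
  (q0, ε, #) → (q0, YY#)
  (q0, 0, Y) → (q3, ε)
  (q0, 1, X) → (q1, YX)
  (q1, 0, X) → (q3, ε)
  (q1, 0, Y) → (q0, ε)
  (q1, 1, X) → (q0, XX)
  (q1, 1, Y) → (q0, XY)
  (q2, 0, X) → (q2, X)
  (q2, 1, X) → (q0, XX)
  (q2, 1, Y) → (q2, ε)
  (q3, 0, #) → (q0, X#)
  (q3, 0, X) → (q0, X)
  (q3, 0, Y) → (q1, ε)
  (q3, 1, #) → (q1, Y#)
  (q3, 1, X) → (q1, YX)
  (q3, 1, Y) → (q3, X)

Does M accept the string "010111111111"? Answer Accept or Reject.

(q0, 010111111111, #) ⊢ (q0, 010111111111, YY#) ⊢ (q3, 10111111111, Y#) ⊢ (q3, 0111111111, X#) ⊢ (q0, 111111111, X#) ⊢ (q1, 11111111, YX#) ⊢ (q0, 1111111, XYX#) ⊢ (q1, 111111, YXYX#) ⊢ (q0, 11111, XYXYX#) ⊢ (q1, 1111, YXYXYX#) ⊢ (q0, 111, XYXYXYX#) ⊢ (q1, 11, YXYXYXYX#) ⊢ (q0, 1, XYXYXYXYX#) ⊢ (q1, ε, YXYXYXYXYX#)
All input consumed; state q1 ∈ F.

Accept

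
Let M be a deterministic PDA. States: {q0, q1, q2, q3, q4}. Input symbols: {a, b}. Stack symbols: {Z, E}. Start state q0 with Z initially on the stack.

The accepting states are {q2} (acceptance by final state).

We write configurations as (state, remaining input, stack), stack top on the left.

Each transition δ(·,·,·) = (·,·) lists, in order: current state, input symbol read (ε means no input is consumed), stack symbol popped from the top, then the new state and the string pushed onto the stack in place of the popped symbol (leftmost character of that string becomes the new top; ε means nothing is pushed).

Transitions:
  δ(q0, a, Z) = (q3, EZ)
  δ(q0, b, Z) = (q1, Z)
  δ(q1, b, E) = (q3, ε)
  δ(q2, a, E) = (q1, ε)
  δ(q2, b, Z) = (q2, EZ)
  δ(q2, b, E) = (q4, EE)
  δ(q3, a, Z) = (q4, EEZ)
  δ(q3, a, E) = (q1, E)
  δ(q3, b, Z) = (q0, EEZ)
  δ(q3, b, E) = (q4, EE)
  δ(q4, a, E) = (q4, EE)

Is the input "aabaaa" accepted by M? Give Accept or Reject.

(q0, aabaaa, Z) ⊢ (q3, abaaa, EZ) ⊢ (q1, baaa, EZ) ⊢ (q3, aaa, Z) ⊢ (q4, aa, EEZ) ⊢ (q4, a, EEEZ) ⊢ (q4, ε, EEEEZ)
All input consumed; state q4 ∉ F and no further ε-move applies.

Reject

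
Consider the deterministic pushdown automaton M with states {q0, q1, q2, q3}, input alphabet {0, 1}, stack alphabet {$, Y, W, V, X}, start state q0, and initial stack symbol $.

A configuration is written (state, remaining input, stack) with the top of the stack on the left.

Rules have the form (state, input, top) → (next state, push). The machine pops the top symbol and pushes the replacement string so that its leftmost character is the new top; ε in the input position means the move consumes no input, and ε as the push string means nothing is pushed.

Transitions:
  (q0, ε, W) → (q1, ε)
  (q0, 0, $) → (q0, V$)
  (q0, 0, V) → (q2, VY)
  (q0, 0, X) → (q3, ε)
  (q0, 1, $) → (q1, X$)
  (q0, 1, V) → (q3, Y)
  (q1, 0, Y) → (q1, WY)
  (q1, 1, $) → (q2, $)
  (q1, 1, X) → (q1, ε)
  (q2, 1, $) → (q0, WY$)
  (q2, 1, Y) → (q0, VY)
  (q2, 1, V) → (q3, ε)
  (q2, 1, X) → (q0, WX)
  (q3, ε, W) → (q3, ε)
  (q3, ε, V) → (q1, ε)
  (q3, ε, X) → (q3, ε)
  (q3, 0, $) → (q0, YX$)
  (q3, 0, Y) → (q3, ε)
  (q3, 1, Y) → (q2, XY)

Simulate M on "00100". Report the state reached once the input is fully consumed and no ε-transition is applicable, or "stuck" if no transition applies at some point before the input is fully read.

q0

(q0, 00100, $)
  read 0, top $: go to q0, push V$ → (q0, 0100, V$)
  read 0, top V: go to q2, push VY → (q2, 100, VY$)
  read 1, top V: go to q3, push ε → (q3, 00, Y$)
  read 0, top Y: go to q3, push ε → (q3, 0, $)
  read 0, top $: go to q0, push YX$ → (q0, ε, YX$)
All input consumed; M is in state q0.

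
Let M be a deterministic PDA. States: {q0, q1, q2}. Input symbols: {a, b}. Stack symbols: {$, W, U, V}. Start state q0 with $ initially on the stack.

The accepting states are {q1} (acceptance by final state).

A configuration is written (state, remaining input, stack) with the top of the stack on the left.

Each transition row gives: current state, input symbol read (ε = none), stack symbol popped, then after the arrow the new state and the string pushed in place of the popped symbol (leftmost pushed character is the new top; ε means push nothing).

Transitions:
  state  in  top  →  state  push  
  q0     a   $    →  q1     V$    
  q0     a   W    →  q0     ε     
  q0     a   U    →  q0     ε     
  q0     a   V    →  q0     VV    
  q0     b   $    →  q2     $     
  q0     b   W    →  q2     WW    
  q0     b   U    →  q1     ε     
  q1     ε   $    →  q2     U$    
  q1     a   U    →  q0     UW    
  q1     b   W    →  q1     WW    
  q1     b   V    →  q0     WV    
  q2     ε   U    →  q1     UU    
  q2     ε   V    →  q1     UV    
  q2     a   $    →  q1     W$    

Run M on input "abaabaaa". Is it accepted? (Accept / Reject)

Reject

(q0, abaabaaa, $)
  read a, top $: go to q1, push V$ → (q1, baabaaa, V$)
  read b, top V: go to q0, push WV → (q0, aabaaa, WV$)
  read a, top W: go to q0, push ε → (q0, abaaa, V$)
  read a, top V: go to q0, push VV → (q0, baaa, VV$)
No transition applies at (q0, baaa, VV$); input not fully consumed.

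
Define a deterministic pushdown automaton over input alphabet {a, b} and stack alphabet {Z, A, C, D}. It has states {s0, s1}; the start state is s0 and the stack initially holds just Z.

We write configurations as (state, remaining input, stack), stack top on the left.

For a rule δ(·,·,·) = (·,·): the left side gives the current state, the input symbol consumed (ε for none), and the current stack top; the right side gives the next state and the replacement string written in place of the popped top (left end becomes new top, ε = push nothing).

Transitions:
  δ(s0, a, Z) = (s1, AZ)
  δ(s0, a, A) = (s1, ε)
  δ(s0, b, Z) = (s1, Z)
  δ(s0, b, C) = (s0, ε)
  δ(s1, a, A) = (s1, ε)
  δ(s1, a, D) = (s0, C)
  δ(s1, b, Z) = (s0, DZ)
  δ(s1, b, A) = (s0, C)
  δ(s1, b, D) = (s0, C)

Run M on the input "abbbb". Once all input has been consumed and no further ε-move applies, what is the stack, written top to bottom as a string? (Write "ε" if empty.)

DZ

(s0, abbbb, Z)
  read a, top Z: go to s1, push AZ → (s1, bbbb, AZ)
  read b, top A: go to s0, push C → (s0, bbb, CZ)
  read b, top C: go to s0, push ε → (s0, bb, Z)
  read b, top Z: go to s1, push Z → (s1, b, Z)
  read b, top Z: go to s0, push DZ → (s0, ε, DZ)
All input consumed in state s0 with stack DZ.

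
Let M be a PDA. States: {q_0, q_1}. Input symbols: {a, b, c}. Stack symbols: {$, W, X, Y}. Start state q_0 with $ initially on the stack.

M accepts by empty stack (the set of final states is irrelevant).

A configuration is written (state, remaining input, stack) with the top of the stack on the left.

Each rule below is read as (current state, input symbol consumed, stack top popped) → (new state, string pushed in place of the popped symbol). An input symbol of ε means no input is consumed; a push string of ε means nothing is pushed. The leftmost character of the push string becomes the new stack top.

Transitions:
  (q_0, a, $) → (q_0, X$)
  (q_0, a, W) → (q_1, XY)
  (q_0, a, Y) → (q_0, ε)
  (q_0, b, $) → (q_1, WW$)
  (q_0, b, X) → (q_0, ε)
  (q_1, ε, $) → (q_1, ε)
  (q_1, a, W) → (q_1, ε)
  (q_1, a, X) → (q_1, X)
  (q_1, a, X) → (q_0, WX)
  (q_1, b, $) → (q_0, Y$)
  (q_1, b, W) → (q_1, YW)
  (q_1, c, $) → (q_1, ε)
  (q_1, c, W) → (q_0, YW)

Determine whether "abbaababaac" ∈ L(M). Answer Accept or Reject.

Accept

One accepting computation: (q_0, abbaababaac, $) ⊢ (q_0, bbaababaac, X$) ⊢ (q_0, baababaac, $) ⊢ (q_1, aababaac, WW$) ⊢ (q_1, ababaac, W$) ⊢ (q_1, babaac, $) ⊢ (q_0, abaac, Y$) ⊢ (q_0, baac, $) ⊢ (q_1, aac, WW$) ⊢ (q_1, ac, W$) ⊢ (q_1, c, $) ⊢ (q_1, ε, ε)
All input consumed and the stack is empty.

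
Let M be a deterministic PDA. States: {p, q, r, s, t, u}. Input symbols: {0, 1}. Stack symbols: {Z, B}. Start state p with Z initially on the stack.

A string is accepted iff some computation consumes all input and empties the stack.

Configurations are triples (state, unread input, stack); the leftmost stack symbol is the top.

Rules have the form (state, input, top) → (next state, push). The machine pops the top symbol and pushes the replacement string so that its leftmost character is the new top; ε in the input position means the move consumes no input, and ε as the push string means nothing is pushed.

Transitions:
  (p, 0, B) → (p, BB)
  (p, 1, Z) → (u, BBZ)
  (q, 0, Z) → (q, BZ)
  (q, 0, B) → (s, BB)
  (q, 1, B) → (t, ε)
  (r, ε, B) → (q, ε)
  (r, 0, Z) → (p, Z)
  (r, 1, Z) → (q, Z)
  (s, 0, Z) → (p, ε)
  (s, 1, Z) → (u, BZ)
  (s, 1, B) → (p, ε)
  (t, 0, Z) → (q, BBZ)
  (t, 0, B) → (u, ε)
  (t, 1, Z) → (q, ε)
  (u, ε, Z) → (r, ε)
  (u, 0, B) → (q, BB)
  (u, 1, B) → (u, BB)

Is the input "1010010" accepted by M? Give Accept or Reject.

(p, 1010010, Z) ⊢ (u, 010010, BBZ) ⊢ (q, 10010, BBBZ) ⊢ (t, 0010, BBZ) ⊢ (u, 010, BZ) ⊢ (q, 10, BBZ) ⊢ (t, 0, BZ) ⊢ (u, ε, Z) ⊢ (r, ε, ε)
All input consumed and the stack is empty.

Accept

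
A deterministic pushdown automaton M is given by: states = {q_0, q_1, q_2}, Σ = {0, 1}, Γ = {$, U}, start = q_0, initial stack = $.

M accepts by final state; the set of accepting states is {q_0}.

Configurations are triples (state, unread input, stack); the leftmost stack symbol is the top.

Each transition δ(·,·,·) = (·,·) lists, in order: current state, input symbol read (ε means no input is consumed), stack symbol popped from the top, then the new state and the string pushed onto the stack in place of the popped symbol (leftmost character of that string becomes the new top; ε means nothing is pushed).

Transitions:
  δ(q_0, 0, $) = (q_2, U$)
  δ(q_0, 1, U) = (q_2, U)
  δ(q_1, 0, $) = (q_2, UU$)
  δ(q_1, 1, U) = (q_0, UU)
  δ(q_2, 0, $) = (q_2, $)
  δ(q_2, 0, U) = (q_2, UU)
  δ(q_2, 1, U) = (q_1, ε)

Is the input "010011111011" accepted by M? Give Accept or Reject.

Reject

(q_0, 010011111011, $) ⊢ (q_2, 10011111011, U$) ⊢ (q_1, 0011111011, $) ⊢ (q_2, 011111011, UU$) ⊢ (q_2, 11111011, UUU$) ⊢ (q_1, 1111011, UU$) ⊢ (q_0, 111011, UUU$) ⊢ (q_2, 11011, UUU$) ⊢ (q_1, 1011, UU$) ⊢ (q_0, 011, UUU$)
No transition applies at (q_0, 011, UUU$); input not fully consumed.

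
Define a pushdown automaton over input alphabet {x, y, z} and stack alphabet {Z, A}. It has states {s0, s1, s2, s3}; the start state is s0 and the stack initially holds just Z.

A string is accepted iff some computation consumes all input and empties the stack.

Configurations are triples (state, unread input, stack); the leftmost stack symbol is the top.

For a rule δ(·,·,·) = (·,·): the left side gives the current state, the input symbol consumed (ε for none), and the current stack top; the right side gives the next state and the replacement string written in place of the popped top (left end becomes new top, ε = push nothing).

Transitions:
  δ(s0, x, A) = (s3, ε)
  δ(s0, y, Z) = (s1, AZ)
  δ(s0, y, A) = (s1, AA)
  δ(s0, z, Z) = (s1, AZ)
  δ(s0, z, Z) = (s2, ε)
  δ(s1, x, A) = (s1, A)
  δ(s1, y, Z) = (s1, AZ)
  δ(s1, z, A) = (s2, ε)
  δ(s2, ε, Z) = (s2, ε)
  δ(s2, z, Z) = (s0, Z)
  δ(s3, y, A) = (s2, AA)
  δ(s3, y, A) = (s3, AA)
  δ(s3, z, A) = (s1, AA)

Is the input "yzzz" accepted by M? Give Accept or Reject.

Accept

One accepting computation: (s0, yzzz, Z) ⊢ (s1, zzz, AZ) ⊢ (s2, zz, Z) ⊢ (s0, z, Z) ⊢ (s2, ε, ε)
All input consumed and the stack is empty.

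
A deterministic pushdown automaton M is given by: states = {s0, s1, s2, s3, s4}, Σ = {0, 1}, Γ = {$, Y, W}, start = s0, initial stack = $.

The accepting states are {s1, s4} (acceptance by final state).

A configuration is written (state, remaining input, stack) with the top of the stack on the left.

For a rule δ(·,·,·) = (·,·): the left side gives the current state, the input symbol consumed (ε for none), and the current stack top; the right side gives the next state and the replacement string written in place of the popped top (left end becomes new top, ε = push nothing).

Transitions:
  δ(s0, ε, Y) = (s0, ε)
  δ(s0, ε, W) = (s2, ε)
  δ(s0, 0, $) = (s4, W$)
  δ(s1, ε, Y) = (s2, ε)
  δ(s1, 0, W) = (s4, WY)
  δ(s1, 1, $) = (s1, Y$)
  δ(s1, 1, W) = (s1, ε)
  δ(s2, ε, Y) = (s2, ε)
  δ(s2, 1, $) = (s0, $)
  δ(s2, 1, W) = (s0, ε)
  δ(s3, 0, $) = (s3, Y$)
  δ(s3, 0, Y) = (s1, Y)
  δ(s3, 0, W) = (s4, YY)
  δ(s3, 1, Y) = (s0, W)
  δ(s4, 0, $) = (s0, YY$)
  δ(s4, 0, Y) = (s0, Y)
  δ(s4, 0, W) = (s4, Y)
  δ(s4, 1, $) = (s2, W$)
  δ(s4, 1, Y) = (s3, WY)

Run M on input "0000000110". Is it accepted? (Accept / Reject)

Reject

(s0, 0000000110, $)
  read 0, top $: go to s4, push W$ → (s4, 000000110, W$)
  read 0, top W: go to s4, push Y → (s4, 00000110, Y$)
  read 0, top Y: go to s0, push Y → (s0, 0000110, Y$)
  ε-move, top Y: go to s0, push ε → (s0, 0000110, $)
  read 0, top $: go to s4, push W$ → (s4, 000110, W$)
  read 0, top W: go to s4, push Y → (s4, 00110, Y$)
  read 0, top Y: go to s0, push Y → (s0, 0110, Y$)
  ε-move, top Y: go to s0, push ε → (s0, 0110, $)
  read 0, top $: go to s4, push W$ → (s4, 110, W$)
No transition applies at (s4, 110, W$); input not fully consumed.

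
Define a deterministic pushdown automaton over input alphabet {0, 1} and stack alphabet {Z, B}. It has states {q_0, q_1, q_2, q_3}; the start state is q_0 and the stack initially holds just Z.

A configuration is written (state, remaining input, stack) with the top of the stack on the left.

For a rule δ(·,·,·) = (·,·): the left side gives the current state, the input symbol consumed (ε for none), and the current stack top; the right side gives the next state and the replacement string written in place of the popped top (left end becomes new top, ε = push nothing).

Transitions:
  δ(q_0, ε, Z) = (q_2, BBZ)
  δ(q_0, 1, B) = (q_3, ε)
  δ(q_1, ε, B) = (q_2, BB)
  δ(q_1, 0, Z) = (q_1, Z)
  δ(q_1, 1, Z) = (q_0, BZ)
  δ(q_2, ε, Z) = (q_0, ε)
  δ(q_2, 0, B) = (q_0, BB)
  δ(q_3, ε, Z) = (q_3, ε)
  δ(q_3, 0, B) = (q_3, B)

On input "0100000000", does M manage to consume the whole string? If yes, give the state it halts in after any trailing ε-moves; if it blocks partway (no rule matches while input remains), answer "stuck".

q_3

(q_0, 0100000000, Z)
  ε-move, top Z: go to q_2, push BBZ → (q_2, 0100000000, BBZ)
  read 0, top B: go to q_0, push BB → (q_0, 100000000, BBBZ)
  read 1, top B: go to q_3, push ε → (q_3, 00000000, BBZ)
  read 0, top B: go to q_3, push B → (q_3, 0000000, BBZ)
  read 0, top B: go to q_3, push B → (q_3, 000000, BBZ)
  read 0, top B: go to q_3, push B → (q_3, 00000, BBZ)
  read 0, top B: go to q_3, push B → (q_3, 0000, BBZ)
  read 0, top B: go to q_3, push B → (q_3, 000, BBZ)
  read 0, top B: go to q_3, push B → (q_3, 00, BBZ)
  read 0, top B: go to q_3, push B → (q_3, 0, BBZ)
  read 0, top B: go to q_3, push B → (q_3, ε, BBZ)
All input consumed; M is in state q_3.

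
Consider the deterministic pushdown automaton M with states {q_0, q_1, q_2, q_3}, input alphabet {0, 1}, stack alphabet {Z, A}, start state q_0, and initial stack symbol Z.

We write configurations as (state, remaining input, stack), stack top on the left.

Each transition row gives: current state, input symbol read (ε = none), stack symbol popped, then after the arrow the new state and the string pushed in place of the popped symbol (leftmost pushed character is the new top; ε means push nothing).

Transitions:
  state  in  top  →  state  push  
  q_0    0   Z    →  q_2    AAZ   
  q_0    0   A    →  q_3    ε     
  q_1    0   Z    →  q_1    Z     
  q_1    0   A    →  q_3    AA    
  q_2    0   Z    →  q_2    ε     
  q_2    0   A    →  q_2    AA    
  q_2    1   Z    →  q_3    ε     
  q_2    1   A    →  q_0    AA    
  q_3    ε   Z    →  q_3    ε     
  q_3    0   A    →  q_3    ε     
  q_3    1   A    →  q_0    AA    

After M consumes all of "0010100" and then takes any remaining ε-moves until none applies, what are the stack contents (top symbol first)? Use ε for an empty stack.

(q_0, 0010100, Z)
  read 0, top Z: go to q_2, push AAZ → (q_2, 010100, AAZ)
  read 0, top A: go to q_2, push AA → (q_2, 10100, AAAZ)
  read 1, top A: go to q_0, push AA → (q_0, 0100, AAAAZ)
  read 0, top A: go to q_3, push ε → (q_3, 100, AAAZ)
  read 1, top A: go to q_0, push AA → (q_0, 00, AAAAZ)
  read 0, top A: go to q_3, push ε → (q_3, 0, AAAZ)
  read 0, top A: go to q_3, push ε → (q_3, ε, AAZ)
All input consumed in state q_3 with stack AAZ.

AAZ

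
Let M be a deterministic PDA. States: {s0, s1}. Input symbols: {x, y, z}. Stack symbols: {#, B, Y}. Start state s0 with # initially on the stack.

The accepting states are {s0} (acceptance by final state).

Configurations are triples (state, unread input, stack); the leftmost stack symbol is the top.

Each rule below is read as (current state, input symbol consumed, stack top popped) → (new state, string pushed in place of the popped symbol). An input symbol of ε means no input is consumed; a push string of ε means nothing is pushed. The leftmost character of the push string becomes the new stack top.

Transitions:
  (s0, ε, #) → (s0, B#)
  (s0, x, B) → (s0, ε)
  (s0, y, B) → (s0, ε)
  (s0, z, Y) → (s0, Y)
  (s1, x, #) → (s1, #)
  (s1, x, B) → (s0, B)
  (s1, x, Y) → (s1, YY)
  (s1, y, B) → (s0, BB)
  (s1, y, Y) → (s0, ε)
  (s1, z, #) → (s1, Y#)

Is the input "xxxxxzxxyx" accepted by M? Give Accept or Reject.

(s0, xxxxxzxxyx, #) ⊢ (s0, xxxxxzxxyx, B#) ⊢ (s0, xxxxzxxyx, #) ⊢ (s0, xxxxzxxyx, B#) ⊢ (s0, xxxzxxyx, #) ⊢ (s0, xxxzxxyx, B#) ⊢ (s0, xxzxxyx, #) ⊢ (s0, xxzxxyx, B#) ⊢ (s0, xzxxyx, #) ⊢ (s0, xzxxyx, B#) ⊢ (s0, zxxyx, #) ⊢ (s0, zxxyx, B#)
No transition applies at (s0, zxxyx, B#); input not fully consumed.

Reject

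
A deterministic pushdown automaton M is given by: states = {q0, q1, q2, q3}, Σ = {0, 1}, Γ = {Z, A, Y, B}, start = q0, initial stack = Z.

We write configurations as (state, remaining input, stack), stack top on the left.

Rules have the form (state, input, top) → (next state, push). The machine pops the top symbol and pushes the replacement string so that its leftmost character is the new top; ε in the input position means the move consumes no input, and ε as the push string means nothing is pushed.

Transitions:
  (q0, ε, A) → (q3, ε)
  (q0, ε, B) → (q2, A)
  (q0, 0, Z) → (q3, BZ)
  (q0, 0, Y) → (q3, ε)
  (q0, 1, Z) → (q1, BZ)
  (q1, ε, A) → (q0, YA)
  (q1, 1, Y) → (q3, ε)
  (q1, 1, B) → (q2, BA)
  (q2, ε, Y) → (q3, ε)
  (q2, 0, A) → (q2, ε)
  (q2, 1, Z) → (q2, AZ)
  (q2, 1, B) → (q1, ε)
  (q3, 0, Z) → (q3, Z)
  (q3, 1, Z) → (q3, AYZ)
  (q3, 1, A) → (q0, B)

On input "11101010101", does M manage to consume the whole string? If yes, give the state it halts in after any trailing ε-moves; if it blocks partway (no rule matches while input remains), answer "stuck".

q2

(q0, 11101010101, Z)
  read 1, top Z: go to q1, push BZ → (q1, 1101010101, BZ)
  read 1, top B: go to q2, push BA → (q2, 101010101, BAZ)
  read 1, top B: go to q1, push ε → (q1, 01010101, AZ)
  ε-move, top A: go to q0, push YA → (q0, 01010101, YAZ)
  read 0, top Y: go to q3, push ε → (q3, 1010101, AZ)
  read 1, top A: go to q0, push B → (q0, 010101, BZ)
  ε-move, top B: go to q2, push A → (q2, 010101, AZ)
  read 0, top A: go to q2, push ε → (q2, 10101, Z)
  read 1, top Z: go to q2, push AZ → (q2, 0101, AZ)
  read 0, top A: go to q2, push ε → (q2, 101, Z)
  read 1, top Z: go to q2, push AZ → (q2, 01, AZ)
  read 0, top A: go to q2, push ε → (q2, 1, Z)
  read 1, top Z: go to q2, push AZ → (q2, ε, AZ)
All input consumed; M is in state q2.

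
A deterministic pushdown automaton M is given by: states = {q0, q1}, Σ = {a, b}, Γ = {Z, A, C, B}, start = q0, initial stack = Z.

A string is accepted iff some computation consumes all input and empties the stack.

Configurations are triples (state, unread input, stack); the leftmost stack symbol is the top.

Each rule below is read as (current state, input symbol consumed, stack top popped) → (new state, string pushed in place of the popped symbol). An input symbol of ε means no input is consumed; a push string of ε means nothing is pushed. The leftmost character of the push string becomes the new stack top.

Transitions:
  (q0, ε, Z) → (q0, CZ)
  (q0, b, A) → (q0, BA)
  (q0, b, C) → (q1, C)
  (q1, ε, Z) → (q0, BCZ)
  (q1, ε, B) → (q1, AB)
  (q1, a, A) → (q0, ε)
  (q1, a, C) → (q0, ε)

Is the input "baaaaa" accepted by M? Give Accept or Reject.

(q0, baaaaa, Z)
  ε-move, top Z: go to q0, push CZ → (q0, baaaaa, CZ)
  read b, top C: go to q1, push C → (q1, aaaaa, CZ)
  read a, top C: go to q0, push ε → (q0, aaaa, Z)
  ε-move, top Z: go to q0, push CZ → (q0, aaaa, CZ)
No transition applies at (q0, aaaa, CZ); input not fully consumed.

Reject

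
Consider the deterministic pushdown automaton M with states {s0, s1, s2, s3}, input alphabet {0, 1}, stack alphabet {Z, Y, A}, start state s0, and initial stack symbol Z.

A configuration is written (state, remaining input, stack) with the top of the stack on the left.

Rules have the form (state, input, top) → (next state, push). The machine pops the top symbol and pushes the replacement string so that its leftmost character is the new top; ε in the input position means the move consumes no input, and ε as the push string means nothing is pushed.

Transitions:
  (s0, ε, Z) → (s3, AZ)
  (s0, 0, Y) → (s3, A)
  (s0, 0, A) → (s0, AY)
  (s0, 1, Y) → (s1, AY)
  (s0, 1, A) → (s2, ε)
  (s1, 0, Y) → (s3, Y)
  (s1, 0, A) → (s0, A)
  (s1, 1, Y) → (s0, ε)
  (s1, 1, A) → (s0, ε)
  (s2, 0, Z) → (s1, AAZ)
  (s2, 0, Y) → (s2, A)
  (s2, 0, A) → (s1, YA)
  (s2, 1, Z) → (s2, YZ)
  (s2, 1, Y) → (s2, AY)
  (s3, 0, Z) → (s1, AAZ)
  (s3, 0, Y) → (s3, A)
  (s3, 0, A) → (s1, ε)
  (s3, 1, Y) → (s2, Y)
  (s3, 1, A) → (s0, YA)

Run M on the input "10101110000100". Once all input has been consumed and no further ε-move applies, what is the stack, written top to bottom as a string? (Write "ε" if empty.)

YAAAZ

(s0, 10101110000100, Z)
  ε-move, top Z: go to s3, push AZ → (s3, 10101110000100, AZ)
  read 1, top A: go to s0, push YA → (s0, 0101110000100, YAZ)
  read 0, top Y: go to s3, push A → (s3, 101110000100, AAZ)
  read 1, top A: go to s0, push YA → (s0, 01110000100, YAAZ)
  read 0, top Y: go to s3, push A → (s3, 1110000100, AAAZ)
  read 1, top A: go to s0, push YA → (s0, 110000100, YAAAZ)
  read 1, top Y: go to s1, push AY → (s1, 10000100, AYAAAZ)
  read 1, top A: go to s0, push ε → (s0, 0000100, YAAAZ)
  read 0, top Y: go to s3, push A → (s3, 000100, AAAAZ)
  read 0, top A: go to s1, push ε → (s1, 00100, AAAZ)
  read 0, top A: go to s0, push A → (s0, 0100, AAAZ)
  read 0, top A: go to s0, push AY → (s0, 100, AYAAZ)
  read 1, top A: go to s2, push ε → (s2, 00, YAAZ)
  read 0, top Y: go to s2, push A → (s2, 0, AAAZ)
  read 0, top A: go to s1, push YA → (s1, ε, YAAAZ)
All input consumed in state s1 with stack YAAAZ.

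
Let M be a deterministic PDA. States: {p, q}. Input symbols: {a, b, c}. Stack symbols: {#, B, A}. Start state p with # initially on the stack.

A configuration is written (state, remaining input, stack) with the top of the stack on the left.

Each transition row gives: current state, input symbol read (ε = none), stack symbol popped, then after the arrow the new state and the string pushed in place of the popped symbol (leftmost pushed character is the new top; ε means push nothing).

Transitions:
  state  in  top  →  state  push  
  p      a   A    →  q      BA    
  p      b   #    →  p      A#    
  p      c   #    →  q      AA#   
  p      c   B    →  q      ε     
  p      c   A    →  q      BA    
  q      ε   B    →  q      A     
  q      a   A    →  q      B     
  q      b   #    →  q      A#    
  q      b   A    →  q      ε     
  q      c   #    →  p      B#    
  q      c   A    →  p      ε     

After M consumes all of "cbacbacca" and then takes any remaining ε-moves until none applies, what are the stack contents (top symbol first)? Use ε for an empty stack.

AA#

(p, cbacbacca, #)
  read c, top #: go to q, push AA# → (q, bacbacca, AA#)
  read b, top A: go to q, push ε → (q, acbacca, A#)
  read a, top A: go to q, push B → (q, cbacca, B#)
  ε-move, top B: go to q, push A → (q, cbacca, A#)
  read c, top A: go to p, push ε → (p, bacca, #)
  read b, top #: go to p, push A# → (p, acca, A#)
  read a, top A: go to q, push BA → (q, cca, BA#)
  ε-move, top B: go to q, push A → (q, cca, AA#)
  read c, top A: go to p, push ε → (p, ca, A#)
  read c, top A: go to q, push BA → (q, a, BA#)
  ε-move, top B: go to q, push A → (q, a, AA#)
  read a, top A: go to q, push B → (q, ε, BA#)
  ε-move, top B: go to q, push A → (q, ε, AA#)
All input consumed in state q with stack AA#.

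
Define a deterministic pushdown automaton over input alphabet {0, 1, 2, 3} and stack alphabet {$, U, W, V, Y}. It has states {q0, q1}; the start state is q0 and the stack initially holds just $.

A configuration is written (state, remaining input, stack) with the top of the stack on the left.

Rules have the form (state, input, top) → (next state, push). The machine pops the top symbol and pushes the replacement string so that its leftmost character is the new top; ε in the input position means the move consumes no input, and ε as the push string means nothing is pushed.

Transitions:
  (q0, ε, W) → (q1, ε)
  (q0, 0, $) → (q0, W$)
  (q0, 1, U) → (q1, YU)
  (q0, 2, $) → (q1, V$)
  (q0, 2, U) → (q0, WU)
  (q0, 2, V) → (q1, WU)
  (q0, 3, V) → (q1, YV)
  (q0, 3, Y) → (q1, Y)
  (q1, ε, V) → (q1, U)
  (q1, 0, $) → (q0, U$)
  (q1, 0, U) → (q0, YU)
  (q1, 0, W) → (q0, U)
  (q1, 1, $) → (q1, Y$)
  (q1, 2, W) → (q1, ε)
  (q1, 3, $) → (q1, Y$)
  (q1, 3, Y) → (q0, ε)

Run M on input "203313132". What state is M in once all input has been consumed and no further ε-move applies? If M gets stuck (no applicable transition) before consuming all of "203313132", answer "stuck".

(q0, 203313132, $)
  read 2, top $: go to q1, push V$ → (q1, 03313132, V$)
  ε-move, top V: go to q1, push U → (q1, 03313132, U$)
  read 0, top U: go to q0, push YU → (q0, 3313132, YU$)
  read 3, top Y: go to q1, push Y → (q1, 313132, YU$)
  read 3, top Y: go to q0, push ε → (q0, 13132, U$)
  read 1, top U: go to q1, push YU → (q1, 3132, YU$)
  read 3, top Y: go to q0, push ε → (q0, 132, U$)
  read 1, top U: go to q1, push YU → (q1, 32, YU$)
  read 3, top Y: go to q0, push ε → (q0, 2, U$)
  read 2, top U: go to q0, push WU → (q0, ε, WU$)
  ε-move, top W: go to q1, push ε → (q1, ε, U$)
All input consumed; M is in state q1.

q1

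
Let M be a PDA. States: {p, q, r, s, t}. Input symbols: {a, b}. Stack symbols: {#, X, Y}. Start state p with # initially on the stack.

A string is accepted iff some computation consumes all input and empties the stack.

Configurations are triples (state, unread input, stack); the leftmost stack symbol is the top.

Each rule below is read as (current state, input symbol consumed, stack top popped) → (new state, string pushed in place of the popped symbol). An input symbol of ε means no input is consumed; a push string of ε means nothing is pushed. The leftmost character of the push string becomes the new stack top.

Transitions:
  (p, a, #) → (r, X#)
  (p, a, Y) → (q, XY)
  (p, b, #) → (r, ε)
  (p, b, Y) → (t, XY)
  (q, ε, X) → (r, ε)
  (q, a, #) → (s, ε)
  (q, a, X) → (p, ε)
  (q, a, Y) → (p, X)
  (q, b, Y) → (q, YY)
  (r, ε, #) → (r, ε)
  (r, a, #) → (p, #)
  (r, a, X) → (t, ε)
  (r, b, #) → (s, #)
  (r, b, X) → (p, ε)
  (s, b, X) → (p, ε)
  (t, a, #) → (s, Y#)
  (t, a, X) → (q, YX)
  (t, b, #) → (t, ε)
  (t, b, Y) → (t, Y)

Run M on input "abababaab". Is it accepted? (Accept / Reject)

Accept

One accepting computation: (p, abababaab, #) ⊢ (r, bababaab, X#) ⊢ (p, ababaab, #) ⊢ (r, babaab, X#) ⊢ (p, abaab, #) ⊢ (r, baab, X#) ⊢ (p, aab, #) ⊢ (r, ab, X#) ⊢ (t, b, #) ⊢ (t, ε, ε)
All input consumed and the stack is empty.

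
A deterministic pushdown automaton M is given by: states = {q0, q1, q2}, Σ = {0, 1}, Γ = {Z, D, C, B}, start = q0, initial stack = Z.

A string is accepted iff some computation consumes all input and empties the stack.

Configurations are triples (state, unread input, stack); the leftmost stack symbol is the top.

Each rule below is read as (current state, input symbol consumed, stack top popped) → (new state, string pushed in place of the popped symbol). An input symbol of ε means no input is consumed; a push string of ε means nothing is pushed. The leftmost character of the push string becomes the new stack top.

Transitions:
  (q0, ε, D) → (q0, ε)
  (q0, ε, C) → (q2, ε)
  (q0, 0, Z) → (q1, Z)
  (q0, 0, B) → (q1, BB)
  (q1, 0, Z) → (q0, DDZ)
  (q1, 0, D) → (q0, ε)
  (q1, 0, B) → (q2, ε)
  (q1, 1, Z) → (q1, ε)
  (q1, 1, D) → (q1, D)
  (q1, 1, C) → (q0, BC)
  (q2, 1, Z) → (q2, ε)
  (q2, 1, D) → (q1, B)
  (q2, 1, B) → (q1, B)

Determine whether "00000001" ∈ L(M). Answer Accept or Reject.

Accept

(q0, 00000001, Z)
  read 0, top Z: go to q1, push Z → (q1, 0000001, Z)
  read 0, top Z: go to q0, push DDZ → (q0, 000001, DDZ)
  ε-move, top D: go to q0, push ε → (q0, 000001, DZ)
  ε-move, top D: go to q0, push ε → (q0, 000001, Z)
  read 0, top Z: go to q1, push Z → (q1, 00001, Z)
  read 0, top Z: go to q0, push DDZ → (q0, 0001, DDZ)
  ε-move, top D: go to q0, push ε → (q0, 0001, DZ)
  ε-move, top D: go to q0, push ε → (q0, 0001, Z)
  read 0, top Z: go to q1, push Z → (q1, 001, Z)
  read 0, top Z: go to q0, push DDZ → (q0, 01, DDZ)
  ε-move, top D: go to q0, push ε → (q0, 01, DZ)
  ε-move, top D: go to q0, push ε → (q0, 01, Z)
  read 0, top Z: go to q1, push Z → (q1, 1, Z)
  read 1, top Z: go to q1, push ε → (q1, ε, ε)
All input consumed and the stack is empty.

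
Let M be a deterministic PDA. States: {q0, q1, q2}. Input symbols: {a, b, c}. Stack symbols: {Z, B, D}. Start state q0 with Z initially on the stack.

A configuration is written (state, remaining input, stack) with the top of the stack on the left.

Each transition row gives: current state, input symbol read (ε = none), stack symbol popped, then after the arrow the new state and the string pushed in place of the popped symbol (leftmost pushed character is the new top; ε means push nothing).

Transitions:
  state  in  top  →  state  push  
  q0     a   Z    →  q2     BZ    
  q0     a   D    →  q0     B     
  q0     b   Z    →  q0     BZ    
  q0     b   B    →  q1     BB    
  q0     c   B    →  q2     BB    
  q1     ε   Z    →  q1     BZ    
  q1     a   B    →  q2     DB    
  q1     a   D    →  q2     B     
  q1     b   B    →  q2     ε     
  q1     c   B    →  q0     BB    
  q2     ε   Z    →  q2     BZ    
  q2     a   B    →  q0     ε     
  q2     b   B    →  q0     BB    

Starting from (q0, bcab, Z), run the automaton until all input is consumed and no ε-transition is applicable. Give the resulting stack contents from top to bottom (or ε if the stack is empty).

(q0, bcab, Z) ⊢ (q0, cab, BZ) ⊢ (q2, ab, BBZ) ⊢ (q0, b, BZ) ⊢ (q1, ε, BBZ)
All input consumed in state q1 with stack BBZ.

BBZ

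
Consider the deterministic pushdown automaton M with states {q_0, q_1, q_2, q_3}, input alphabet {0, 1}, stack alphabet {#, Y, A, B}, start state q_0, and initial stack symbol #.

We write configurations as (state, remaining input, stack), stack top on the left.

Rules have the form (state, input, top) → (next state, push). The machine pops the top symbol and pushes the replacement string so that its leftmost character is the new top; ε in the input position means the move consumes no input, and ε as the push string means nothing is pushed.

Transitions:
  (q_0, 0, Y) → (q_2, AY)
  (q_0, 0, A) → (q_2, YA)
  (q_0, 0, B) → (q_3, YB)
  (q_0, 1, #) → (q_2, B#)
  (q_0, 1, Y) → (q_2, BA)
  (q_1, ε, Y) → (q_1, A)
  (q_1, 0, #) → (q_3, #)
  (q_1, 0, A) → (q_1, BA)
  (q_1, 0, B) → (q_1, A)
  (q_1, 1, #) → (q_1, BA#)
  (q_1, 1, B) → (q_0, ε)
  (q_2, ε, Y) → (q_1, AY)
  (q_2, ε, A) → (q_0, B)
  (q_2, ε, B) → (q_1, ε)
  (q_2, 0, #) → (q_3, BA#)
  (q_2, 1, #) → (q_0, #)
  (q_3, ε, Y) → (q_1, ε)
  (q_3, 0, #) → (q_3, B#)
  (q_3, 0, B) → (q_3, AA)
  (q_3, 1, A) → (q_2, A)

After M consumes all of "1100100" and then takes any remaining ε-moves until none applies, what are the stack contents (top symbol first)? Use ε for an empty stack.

BAYAA#

(q_0, 1100100, #)
  read 1, top #: go to q_2, push B# → (q_2, 100100, B#)
  ε-move, top B: go to q_1, push ε → (q_1, 100100, #)
  read 1, top #: go to q_1, push BA# → (q_1, 00100, BA#)
  read 0, top B: go to q_1, push A → (q_1, 0100, AA#)
  read 0, top A: go to q_1, push BA → (q_1, 100, BAA#)
  read 1, top B: go to q_0, push ε → (q_0, 00, AA#)
  read 0, top A: go to q_2, push YA → (q_2, 0, YAA#)
  ε-move, top Y: go to q_1, push AY → (q_1, 0, AYAA#)
  read 0, top A: go to q_1, push BA → (q_1, ε, BAYAA#)
All input consumed in state q_1 with stack BAYAA#.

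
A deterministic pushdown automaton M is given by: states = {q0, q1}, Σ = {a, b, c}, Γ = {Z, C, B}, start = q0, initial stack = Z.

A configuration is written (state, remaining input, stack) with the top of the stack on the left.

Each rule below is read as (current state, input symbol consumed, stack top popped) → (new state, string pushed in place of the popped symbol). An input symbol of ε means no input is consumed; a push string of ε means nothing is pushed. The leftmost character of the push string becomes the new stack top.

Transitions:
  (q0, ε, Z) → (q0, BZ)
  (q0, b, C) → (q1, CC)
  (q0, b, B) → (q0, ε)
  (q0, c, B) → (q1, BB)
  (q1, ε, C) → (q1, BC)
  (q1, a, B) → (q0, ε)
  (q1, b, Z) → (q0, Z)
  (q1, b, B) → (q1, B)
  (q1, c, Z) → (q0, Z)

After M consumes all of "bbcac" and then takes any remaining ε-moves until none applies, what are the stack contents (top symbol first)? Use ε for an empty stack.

(q0, bbcac, Z)
  ε-move, top Z: go to q0, push BZ → (q0, bbcac, BZ)
  read b, top B: go to q0, push ε → (q0, bcac, Z)
  ε-move, top Z: go to q0, push BZ → (q0, bcac, BZ)
  read b, top B: go to q0, push ε → (q0, cac, Z)
  ε-move, top Z: go to q0, push BZ → (q0, cac, BZ)
  read c, top B: go to q1, push BB → (q1, ac, BBZ)
  read a, top B: go to q0, push ε → (q0, c, BZ)
  read c, top B: go to q1, push BB → (q1, ε, BBZ)
All input consumed in state q1 with stack BBZ.

BBZ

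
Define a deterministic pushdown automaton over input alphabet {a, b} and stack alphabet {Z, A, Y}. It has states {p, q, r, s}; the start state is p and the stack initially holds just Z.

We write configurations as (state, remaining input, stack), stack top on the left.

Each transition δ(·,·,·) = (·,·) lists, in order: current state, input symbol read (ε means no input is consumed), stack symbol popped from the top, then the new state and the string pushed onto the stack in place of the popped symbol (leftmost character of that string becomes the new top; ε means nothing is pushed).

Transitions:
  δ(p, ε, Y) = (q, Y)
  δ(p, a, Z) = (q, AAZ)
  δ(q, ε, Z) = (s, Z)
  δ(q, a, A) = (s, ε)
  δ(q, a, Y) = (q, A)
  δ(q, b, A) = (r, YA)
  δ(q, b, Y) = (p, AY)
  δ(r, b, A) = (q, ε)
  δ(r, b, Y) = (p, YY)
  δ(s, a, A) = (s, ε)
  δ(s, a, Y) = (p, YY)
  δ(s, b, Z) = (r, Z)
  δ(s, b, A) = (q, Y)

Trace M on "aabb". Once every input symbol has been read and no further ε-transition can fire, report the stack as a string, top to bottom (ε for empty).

(p, aabb, Z)
  read a, top Z: go to q, push AAZ → (q, abb, AAZ)
  read a, top A: go to s, push ε → (s, bb, AZ)
  read b, top A: go to q, push Y → (q, b, YZ)
  read b, top Y: go to p, push AY → (p, ε, AYZ)
All input consumed in state p with stack AYZ.

AYZ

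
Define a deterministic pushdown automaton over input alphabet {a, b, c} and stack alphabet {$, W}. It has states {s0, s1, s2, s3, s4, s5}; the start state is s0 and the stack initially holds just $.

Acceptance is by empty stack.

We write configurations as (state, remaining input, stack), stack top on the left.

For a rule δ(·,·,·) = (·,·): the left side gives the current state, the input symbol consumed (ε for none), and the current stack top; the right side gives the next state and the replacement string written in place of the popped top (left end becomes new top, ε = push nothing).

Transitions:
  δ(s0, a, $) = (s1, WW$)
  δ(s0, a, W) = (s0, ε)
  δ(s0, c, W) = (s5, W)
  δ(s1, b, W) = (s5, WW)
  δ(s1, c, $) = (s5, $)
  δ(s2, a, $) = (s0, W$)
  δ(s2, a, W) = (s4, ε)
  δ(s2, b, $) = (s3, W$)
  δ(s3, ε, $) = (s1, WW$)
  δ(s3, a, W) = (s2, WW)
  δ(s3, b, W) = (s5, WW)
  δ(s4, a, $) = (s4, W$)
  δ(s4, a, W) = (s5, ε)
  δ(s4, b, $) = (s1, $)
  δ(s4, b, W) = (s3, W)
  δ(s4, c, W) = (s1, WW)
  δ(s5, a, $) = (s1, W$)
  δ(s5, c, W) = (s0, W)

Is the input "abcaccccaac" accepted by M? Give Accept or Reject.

Reject

(s0, abcaccccaac, $)
  read a, top $: go to s1, push WW$ → (s1, bcaccccaac, WW$)
  read b, top W: go to s5, push WW → (s5, caccccaac, WWW$)
  read c, top W: go to s0, push W → (s0, accccaac, WWW$)
  read a, top W: go to s0, push ε → (s0, ccccaac, WW$)
  read c, top W: go to s5, push W → (s5, cccaac, WW$)
  read c, top W: go to s0, push W → (s0, ccaac, WW$)
  read c, top W: go to s5, push W → (s5, caac, WW$)
  read c, top W: go to s0, push W → (s0, aac, WW$)
  read a, top W: go to s0, push ε → (s0, ac, W$)
  read a, top W: go to s0, push ε → (s0, c, $)
No transition applies at (s0, c, $); input not fully consumed.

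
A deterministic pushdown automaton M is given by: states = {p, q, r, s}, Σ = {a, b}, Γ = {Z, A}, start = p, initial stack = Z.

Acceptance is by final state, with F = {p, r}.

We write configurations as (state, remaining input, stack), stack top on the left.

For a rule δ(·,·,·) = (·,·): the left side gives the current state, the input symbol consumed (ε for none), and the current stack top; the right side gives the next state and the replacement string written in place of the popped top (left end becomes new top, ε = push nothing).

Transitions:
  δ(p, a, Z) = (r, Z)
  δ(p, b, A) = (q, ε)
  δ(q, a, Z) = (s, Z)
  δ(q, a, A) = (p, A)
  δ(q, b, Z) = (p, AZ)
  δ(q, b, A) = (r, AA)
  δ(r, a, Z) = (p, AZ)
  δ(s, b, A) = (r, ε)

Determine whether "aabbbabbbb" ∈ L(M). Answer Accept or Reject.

Reject

(p, aabbbabbbb, Z) ⊢ (r, abbbabbbb, Z) ⊢ (p, bbbabbbb, AZ) ⊢ (q, bbabbbb, Z) ⊢ (p, babbbb, AZ) ⊢ (q, abbbb, Z) ⊢ (s, bbbb, Z)
No transition applies at (s, bbbb, Z); input not fully consumed.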